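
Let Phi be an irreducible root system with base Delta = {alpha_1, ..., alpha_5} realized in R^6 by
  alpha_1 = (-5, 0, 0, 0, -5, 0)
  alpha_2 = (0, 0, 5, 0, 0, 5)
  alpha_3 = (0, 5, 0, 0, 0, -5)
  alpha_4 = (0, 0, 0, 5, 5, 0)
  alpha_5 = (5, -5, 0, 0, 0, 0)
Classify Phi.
Compute the Cartan integers a_ij = 2(alpha_i, alpha_j)/(alpha_j, alpha_j); the resulting 5x5 Cartan matrix is
[[2, 0, 0, -1, -1], [0, 2, -1, 0, 0], [0, -1, 2, 0, -1], [-1, 0, 0, 2, 0], [-1, 0, -1, 0, 2]].
All simple roots have the same length, so the diagram is simply laced. The associated Dynkin diagram is a chain of 5 nodes with single edges (A_5), so the type is A_5 (the algebra sl(6)).

A_5 (sl(6))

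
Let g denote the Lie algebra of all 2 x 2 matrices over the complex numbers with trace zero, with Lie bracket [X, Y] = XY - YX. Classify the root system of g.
This is sl(2), which has dimension 2^2 - 1 = 3 and rank 2 - 1 = 1 (a Cartan subalgebra is the diagonal traceless matrices). In the classification of classical Lie algebras, the special linear algebra sl(n+1) has type A_n; here n = 1, so the Dynkin diagram is a chain of 1 nodes with single edges (A_1). Hence the type is A_1.

type A_1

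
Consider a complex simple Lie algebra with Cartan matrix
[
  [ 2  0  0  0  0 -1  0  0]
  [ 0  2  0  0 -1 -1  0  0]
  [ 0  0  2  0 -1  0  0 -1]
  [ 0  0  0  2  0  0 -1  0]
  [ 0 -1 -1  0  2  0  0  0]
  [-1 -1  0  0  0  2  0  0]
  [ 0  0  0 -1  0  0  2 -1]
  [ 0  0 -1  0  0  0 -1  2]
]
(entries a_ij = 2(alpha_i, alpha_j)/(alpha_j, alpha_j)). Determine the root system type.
A_8 (sl(9))

The matrix has rank 8 with 2's on the diagonal. Reading the off-diagonal entries as Dynkin edges (a single edge where a_ij = a_ji = -1; a double or triple edge where a_ij * a_ji = 2 or 3), the diagram is a chain of 8 nodes with single edges (A_8). One simple-root ordering that puts it in standard form is (alpha_1, alpha_6, alpha_2, alpha_5, alpha_3, alpha_8, alpha_7, alpha_4). So the algebra is type A_8, i.e. sl(9).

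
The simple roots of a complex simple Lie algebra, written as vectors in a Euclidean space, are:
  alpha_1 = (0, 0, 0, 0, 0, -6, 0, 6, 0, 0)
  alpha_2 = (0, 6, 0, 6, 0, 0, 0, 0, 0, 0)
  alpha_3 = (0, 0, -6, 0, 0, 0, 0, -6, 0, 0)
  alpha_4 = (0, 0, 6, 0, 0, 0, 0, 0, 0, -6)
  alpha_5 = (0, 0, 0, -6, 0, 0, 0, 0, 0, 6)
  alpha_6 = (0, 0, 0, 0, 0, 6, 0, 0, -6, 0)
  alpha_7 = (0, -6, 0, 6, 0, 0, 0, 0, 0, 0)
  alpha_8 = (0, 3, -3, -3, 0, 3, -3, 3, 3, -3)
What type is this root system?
Compute the Cartan integers a_ij = 2(alpha_i, alpha_j)/(alpha_j, alpha_j); the resulting 8x8 Cartan matrix is
[[2, 0, -1, 0, 0, -1, 0, 0], [0, 2, 0, 0, -1, 0, 0, 0], [-1, 0, 2, -1, 0, 0, 0, 0], [0, 0, -1, 2, -1, 0, 0, 0], [0, -1, 0, -1, 2, 0, -1, 0], [-1, 0, 0, 0, 0, 2, 0, 0], [0, 0, 0, 0, -1, 0, 2, -1], [0, 0, 0, 0, 0, 0, -1, 2]].
All simple roots have the same length, so the diagram is simply laced. The associated Dynkin diagram is a chain of 7 nodes with one extra node attached to the third node from one end (E_8), so the type is E_8.

E_8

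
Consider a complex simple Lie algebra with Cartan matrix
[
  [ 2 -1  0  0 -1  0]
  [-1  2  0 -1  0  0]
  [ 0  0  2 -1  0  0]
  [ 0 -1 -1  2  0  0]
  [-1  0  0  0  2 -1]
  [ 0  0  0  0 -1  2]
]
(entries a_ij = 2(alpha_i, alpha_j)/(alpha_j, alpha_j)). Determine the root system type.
type A_6

The matrix has rank 6 with 2's on the diagonal. Reading the off-diagonal entries as Dynkin edges (a single edge where a_ij = a_ji = -1; a double or triple edge where a_ij * a_ji = 2 or 3), the diagram is a chain of 6 nodes with single edges (A_6). One simple-root ordering that puts it in standard form is (alpha_6, alpha_5, alpha_1, alpha_2, alpha_4, alpha_3). So the algebra is type A_6, i.e. sl(7).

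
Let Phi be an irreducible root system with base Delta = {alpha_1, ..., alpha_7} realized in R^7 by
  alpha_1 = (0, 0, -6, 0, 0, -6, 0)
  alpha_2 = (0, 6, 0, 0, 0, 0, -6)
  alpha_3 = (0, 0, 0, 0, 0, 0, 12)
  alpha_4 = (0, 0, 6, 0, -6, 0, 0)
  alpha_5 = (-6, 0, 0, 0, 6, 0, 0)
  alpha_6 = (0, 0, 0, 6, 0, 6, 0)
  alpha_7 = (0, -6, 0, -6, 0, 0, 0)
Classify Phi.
Compute the Cartan integers a_ij = 2(alpha_i, alpha_j)/(alpha_j, alpha_j); the resulting 7x7 Cartan matrix is
[[2, 0, 0, -1, 0, -1, 0], [0, 2, -1, 0, 0, 0, -1], [0, -2, 2, 0, 0, 0, 0], [-1, 0, 0, 2, -1, 0, 0], [0, 0, 0, -1, 2, 0, 0], [-1, 0, 0, 0, 0, 2, -1], [0, -1, 0, 0, 0, -1, 2]].
The roots have two lengths (squared-length ratio 2:1); the short ones are alpha_{1,2,4,5,6,7}. The associated Dynkin diagram is a chain of 7 nodes with a double edge at one end; the terminal node there is the unique long simple root (C_7), so the type is C_7 (the algebra sp(14)).

C_7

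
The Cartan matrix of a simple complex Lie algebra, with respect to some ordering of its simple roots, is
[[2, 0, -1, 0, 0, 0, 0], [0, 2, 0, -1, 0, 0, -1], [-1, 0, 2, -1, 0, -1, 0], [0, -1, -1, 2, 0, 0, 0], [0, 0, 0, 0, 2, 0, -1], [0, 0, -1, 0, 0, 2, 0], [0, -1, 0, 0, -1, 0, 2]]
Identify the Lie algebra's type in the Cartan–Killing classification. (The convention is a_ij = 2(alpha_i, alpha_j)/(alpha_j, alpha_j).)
The matrix has rank 7 with 2's on the diagonal. Reading the off-diagonal entries as Dynkin edges (a single edge where a_ij = a_ji = -1; a double or triple edge where a_ij * a_ji = 2 or 3), the diagram is a chain of 5 nodes with a fork of two nodes at one end (D_7). One simple-root ordering that puts it in standard form is (alpha_5, alpha_7, alpha_2, alpha_4, alpha_3, alpha_6, alpha_1). So the algebra is type D_7, i.e. so(14).

type D_7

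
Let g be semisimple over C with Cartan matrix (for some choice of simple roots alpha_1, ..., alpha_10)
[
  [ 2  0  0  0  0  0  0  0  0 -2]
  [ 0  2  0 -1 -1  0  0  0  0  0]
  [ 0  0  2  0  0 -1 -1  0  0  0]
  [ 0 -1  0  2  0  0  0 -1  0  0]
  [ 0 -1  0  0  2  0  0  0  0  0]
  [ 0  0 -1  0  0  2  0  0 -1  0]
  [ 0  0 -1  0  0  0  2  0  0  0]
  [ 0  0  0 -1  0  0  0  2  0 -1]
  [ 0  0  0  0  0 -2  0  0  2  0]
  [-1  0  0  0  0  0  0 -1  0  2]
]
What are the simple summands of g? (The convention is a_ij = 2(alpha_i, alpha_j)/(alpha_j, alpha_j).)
C4 ⊕ C6

The diagram associated to this matrix has two connected components: the simple roots {alpha_3, alpha_6, alpha_7, alpha_9} form a chain of 4 nodes with a double edge at one end; the terminal node there is the unique long simple root (C_4), and {alpha_1, alpha_2, alpha_4, alpha_5, alpha_8, alpha_10} form a chain of 6 nodes with a double edge at one end; the terminal node there is the unique long simple root (C_6). A semisimple Lie algebra decomposes uniquely as the direct sum of simple ideals, one per connected component of its Dynkin diagram, so g ≅ C_4 ⊕ C_6 (dimension 36 + 78 = 114).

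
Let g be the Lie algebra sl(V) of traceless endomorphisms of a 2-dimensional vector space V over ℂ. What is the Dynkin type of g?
A_1

This is sl(2), which has dimension 2^2 - 1 = 3 and rank 2 - 1 = 1 (a Cartan subalgebra is the diagonal traceless matrices). In the classification of classical Lie algebras, the special linear algebra sl(n+1) has type A_n; here n = 1, so the Dynkin diagram is a chain of 1 nodes with single edges (A_1). Hence the type is A_1.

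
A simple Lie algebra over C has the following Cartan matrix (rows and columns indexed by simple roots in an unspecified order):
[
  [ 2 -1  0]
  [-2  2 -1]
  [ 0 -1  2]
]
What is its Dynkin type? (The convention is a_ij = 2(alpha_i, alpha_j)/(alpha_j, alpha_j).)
B_3

The matrix has rank 3 with 2's on the diagonal. Reading the off-diagonal entries as Dynkin edges (a single edge where a_ij = a_ji = -1; a double or triple edge where a_ij * a_ji = 2 or 3), the diagram is a chain of 3 nodes with a double edge at one end; the terminal node there is the unique short simple root (B_3). One simple-root ordering that puts it in standard form is (alpha_3, alpha_2, alpha_1). So the algebra is type B_3, i.e. so(7).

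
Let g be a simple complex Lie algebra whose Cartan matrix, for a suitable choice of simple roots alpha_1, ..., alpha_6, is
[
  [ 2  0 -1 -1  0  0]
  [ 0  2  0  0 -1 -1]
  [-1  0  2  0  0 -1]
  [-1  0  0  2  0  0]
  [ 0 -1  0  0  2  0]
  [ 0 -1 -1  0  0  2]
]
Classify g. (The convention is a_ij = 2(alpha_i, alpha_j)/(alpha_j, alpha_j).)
The matrix has rank 6 with 2's on the diagonal. Reading the off-diagonal entries as Dynkin edges (a single edge where a_ij = a_ji = -1; a double or triple edge where a_ij * a_ji = 2 or 3), the diagram is a chain of 6 nodes with single edges (A_6). One simple-root ordering that puts it in standard form is (alpha_4, alpha_1, alpha_3, alpha_6, alpha_2, alpha_5). So the algebra is type A_6, i.e. sl(7).

A_6 (sl(7))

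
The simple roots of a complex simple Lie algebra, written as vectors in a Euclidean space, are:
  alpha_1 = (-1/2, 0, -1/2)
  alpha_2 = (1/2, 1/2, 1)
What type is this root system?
G2

Compute the Cartan integers a_ij = 2(alpha_i, alpha_j)/(alpha_j, alpha_j); the resulting 2x2 Cartan matrix is
[[2, -1], [-3, 2]].
The roots have two lengths (squared-length ratio 3:1); the short ones are alpha_{1}. The associated Dynkin diagram is two nodes joined by a triple edge (G_2), so the type is G_2.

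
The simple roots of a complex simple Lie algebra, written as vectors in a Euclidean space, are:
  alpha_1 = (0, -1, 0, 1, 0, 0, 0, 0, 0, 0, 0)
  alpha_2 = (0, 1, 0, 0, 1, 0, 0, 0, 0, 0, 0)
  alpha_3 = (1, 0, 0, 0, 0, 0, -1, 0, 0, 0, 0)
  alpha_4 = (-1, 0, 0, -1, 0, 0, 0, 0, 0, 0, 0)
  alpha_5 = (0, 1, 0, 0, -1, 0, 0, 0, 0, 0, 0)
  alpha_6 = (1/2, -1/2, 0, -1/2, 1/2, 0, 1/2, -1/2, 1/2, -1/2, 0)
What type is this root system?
E_6

Compute the Cartan integers a_ij = 2(alpha_i, alpha_j)/(alpha_j, alpha_j); the resulting 6x6 Cartan matrix is
[[2, -1, 0, -1, -1, 0], [-1, 2, 0, 0, 0, 0], [0, 0, 2, -1, 0, 0], [-1, 0, -1, 2, 0, 0], [-1, 0, 0, 0, 2, -1], [0, 0, 0, 0, -1, 2]].
All simple roots have the same length, so the diagram is simply laced. The associated Dynkin diagram is a chain of 5 nodes with one extra node attached to the third node from one end (E_6), so the type is E_6.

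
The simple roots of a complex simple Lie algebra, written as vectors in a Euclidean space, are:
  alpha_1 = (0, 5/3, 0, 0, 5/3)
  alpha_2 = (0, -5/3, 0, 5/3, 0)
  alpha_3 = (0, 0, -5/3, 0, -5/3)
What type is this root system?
Compute the Cartan integers a_ij = 2(alpha_i, alpha_j)/(alpha_j, alpha_j); the resulting 3x3 Cartan matrix is
[[2, -1, -1], [-1, 2, 0], [-1, 0, 2]].
All simple roots have the same length, so the diagram is simply laced. The associated Dynkin diagram is a chain of 3 nodes with single edges (A_3), so the type is A_3 (the algebra sl(4)).

A_3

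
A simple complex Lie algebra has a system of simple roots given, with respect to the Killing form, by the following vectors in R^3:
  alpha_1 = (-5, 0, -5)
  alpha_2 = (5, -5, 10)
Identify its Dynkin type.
G_2

Compute the Cartan integers a_ij = 2(alpha_i, alpha_j)/(alpha_j, alpha_j); the resulting 2x2 Cartan matrix is
[[2, -1], [-3, 2]].
The roots have two lengths (squared-length ratio 3:1); the short ones are alpha_{1}. The associated Dynkin diagram is two nodes joined by a triple edge (G_2), so the type is G_2.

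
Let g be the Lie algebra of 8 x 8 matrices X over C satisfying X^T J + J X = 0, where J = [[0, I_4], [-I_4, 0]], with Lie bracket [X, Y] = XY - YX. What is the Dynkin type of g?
C_4 (sp(8))

This is sp(8), which has dimension 8(8+1)/2 = 36 and rank 8/2 = 4. In the classification of classical Lie algebras, the symplectic algebra sp(2n) has type C_n; here n = 4, so the Dynkin diagram is a chain of 4 nodes with a double edge at one end; the terminal node there is the unique long simple root (C_4). Hence the type is C_4.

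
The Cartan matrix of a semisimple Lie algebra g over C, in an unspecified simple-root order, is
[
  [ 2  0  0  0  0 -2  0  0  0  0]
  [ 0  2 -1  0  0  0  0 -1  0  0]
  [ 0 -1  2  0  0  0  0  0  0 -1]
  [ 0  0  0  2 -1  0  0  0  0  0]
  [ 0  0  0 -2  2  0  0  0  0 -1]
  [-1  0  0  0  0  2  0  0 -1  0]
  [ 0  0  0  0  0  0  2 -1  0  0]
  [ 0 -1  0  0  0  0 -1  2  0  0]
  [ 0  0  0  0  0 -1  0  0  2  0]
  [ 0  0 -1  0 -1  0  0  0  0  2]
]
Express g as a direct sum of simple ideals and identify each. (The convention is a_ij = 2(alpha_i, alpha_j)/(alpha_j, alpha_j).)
B_7 (so(15)) + C_3 (sp(6))

The diagram associated to this matrix has two connected components: the simple roots {alpha_2, alpha_3, alpha_4, alpha_5, alpha_7, alpha_8, alpha_10} form a chain of 7 nodes with a double edge at one end; the terminal node there is the unique short simple root (B_7), and {alpha_1, alpha_6, alpha_9} form a chain of 3 nodes with a double edge at one end; the terminal node there is the unique long simple root (C_3). A semisimple Lie algebra decomposes uniquely as the direct sum of simple ideals, one per connected component of its Dynkin diagram, so g ≅ B_7 ⊕ C_3 (dimension 105 + 21 = 126).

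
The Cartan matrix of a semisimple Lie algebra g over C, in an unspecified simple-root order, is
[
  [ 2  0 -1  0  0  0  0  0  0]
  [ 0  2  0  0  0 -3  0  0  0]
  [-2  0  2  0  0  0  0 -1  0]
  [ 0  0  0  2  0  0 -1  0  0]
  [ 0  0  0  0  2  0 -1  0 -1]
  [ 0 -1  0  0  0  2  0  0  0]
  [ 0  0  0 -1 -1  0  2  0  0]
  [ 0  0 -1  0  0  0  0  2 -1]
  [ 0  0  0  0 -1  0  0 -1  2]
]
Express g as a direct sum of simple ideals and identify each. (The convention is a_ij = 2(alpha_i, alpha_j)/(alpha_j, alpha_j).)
B_7 + G_2

The diagram associated to this matrix has two connected components: the simple roots {alpha_1, alpha_3, alpha_4, alpha_5, alpha_7, alpha_8, alpha_9} form a chain of 7 nodes with a double edge at one end; the terminal node there is the unique short simple root (B_7), and {alpha_2, alpha_6} form two nodes joined by a triple edge (G_2). A semisimple Lie algebra decomposes uniquely as the direct sum of simple ideals, one per connected component of its Dynkin diagram, so g ≅ B_7 ⊕ G_2 (dimension 105 + 14 = 119).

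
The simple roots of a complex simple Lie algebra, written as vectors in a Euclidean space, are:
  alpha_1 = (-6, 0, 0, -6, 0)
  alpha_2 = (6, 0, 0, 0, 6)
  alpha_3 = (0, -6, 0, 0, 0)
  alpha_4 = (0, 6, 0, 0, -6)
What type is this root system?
Compute the Cartan integers a_ij = 2(alpha_i, alpha_j)/(alpha_j, alpha_j); the resulting 4x4 Cartan matrix is
[[2, -1, 0, 0], [-1, 2, 0, -1], [0, 0, 2, -1], [0, -1, -2, 2]].
The roots have two lengths (squared-length ratio 2:1); the short ones are alpha_{3}. The associated Dynkin diagram is a chain of 4 nodes with a double edge at one end; the terminal node there is the unique short simple root (B_4), so the type is B_4 (the algebra so(9)).

type B_4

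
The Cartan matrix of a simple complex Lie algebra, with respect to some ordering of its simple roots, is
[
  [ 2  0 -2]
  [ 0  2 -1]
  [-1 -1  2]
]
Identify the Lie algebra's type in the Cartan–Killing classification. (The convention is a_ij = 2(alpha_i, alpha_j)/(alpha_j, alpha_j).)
The matrix has rank 3 with 2's on the diagonal. Reading the off-diagonal entries as Dynkin edges (a single edge where a_ij = a_ji = -1; a double or triple edge where a_ij * a_ji = 2 or 3), the diagram is a chain of 3 nodes with a double edge at one end; the terminal node there is the unique long simple root (C_3). One simple-root ordering that puts it in standard form is (alpha_2, alpha_3, alpha_1). So the algebra is type C_3, i.e. sp(6).

C_3 (sp(6))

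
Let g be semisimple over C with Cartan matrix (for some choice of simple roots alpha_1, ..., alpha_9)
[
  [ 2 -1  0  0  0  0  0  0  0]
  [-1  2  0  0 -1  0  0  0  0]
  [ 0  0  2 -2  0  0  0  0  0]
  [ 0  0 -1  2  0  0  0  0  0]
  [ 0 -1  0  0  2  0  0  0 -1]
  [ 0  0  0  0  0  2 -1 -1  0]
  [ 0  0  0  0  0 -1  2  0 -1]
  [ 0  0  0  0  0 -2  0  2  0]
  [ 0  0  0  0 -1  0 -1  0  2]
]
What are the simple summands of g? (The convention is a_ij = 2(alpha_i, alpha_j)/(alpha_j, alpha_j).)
The diagram associated to this matrix has two connected components: the simple roots {alpha_3, alpha_4} form a chain of 2 nodes with a double edge at one end; the terminal node there is the unique short simple root (B_2), and {alpha_1, alpha_2, alpha_5, alpha_6, alpha_7, alpha_8, alpha_9} form a chain of 7 nodes with a double edge at one end; the terminal node there is the unique long simple root (C_7). A semisimple Lie algebra decomposes uniquely as the direct sum of simple ideals, one per connected component of its Dynkin diagram, so g ≅ B_2 ⊕ C_7 (dimension 10 + 105 = 115).

B2 ⊕ C7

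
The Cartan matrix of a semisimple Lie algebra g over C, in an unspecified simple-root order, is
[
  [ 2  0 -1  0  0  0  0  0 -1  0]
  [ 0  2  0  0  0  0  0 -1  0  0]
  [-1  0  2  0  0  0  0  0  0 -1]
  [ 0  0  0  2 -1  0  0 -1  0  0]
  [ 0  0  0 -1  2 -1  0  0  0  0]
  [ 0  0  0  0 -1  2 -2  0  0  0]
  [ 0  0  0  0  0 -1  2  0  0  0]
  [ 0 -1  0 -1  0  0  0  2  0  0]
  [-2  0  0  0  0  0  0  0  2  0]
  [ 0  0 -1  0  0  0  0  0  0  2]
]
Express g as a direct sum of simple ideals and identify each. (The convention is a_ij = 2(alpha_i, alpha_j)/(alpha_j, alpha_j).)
The diagram associated to this matrix has two connected components: the simple roots {alpha_2, alpha_4, alpha_5, alpha_6, alpha_7, alpha_8} form a chain of 6 nodes with a double edge at one end; the terminal node there is the unique short simple root (B_6), and {alpha_1, alpha_3, alpha_9, alpha_10} form a chain of 4 nodes with a double edge at one end; the terminal node there is the unique long simple root (C_4). A semisimple Lie algebra decomposes uniquely as the direct sum of simple ideals, one per connected component of its Dynkin diagram, so g ≅ B_6 ⊕ C_4 (dimension 78 + 36 = 114).

B_6 ⊕ C_4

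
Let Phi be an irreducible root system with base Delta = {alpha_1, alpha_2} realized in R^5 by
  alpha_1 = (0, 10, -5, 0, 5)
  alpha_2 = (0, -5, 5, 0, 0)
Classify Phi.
type G_2

Compute the Cartan integers a_ij = 2(alpha_i, alpha_j)/(alpha_j, alpha_j); the resulting 2x2 Cartan matrix is
[[2, -3], [-1, 2]].
The roots have two lengths (squared-length ratio 3:1); the short ones are alpha_{2}. The associated Dynkin diagram is two nodes joined by a triple edge (G_2), so the type is G_2.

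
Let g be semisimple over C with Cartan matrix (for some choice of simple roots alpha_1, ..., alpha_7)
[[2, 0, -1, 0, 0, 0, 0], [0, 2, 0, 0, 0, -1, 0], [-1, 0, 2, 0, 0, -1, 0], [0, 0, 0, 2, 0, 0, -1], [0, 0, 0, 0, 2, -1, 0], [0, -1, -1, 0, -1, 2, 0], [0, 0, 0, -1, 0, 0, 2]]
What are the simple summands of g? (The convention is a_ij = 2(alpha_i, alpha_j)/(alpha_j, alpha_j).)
A2 + D5

The diagram associated to this matrix has two connected components: the simple roots {alpha_4, alpha_7} form a chain of 2 nodes with single edges (A_2), and {alpha_1, alpha_2, alpha_3, alpha_5, alpha_6} form a chain of 3 nodes with a fork of two nodes at one end (D_5). A semisimple Lie algebra decomposes uniquely as the direct sum of simple ideals, one per connected component of its Dynkin diagram, so g ≅ A_2 ⊕ D_5 (dimension 8 + 45 = 53).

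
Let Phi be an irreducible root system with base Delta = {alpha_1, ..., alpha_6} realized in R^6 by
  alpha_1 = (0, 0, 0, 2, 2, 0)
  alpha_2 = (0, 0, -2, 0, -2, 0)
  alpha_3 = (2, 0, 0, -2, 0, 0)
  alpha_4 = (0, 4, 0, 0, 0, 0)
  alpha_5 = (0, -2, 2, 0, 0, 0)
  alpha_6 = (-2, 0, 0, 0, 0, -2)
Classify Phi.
Compute the Cartan integers a_ij = 2(alpha_i, alpha_j)/(alpha_j, alpha_j); the resulting 6x6 Cartan matrix is
[[2, -1, -1, 0, 0, 0], [-1, 2, 0, 0, -1, 0], [-1, 0, 2, 0, 0, -1], [0, 0, 0, 2, -2, 0], [0, -1, 0, -1, 2, 0], [0, 0, -1, 0, 0, 2]].
The roots have two lengths (squared-length ratio 2:1); the short ones are alpha_{1,2,3,5,6}. The associated Dynkin diagram is a chain of 6 nodes with a double edge at one end; the terminal node there is the unique long simple root (C_6), so the type is C_6 (the algebra sp(12)).

type C_6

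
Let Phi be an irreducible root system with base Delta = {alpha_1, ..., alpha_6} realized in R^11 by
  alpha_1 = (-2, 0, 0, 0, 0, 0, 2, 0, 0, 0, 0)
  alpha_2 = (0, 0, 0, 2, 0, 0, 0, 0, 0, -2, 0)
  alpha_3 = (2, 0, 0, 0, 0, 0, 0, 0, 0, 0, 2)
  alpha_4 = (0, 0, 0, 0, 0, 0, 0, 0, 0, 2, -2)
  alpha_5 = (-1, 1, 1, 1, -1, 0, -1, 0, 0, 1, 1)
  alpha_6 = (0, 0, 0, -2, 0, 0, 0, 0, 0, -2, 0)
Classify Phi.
Compute the Cartan integers a_ij = 2(alpha_i, alpha_j)/(alpha_j, alpha_j); the resulting 6x6 Cartan matrix is
[[2, 0, -1, 0, 0, 0], [0, 2, 0, -1, 0, 0], [-1, 0, 2, -1, 0, 0], [0, -1, -1, 2, 0, -1], [0, 0, 0, 0, 2, -1], [0, 0, 0, -1, -1, 2]].
All simple roots have the same length, so the diagram is simply laced. The associated Dynkin diagram is a chain of 5 nodes with one extra node attached to the third node from one end (E_6), so the type is E_6.

E6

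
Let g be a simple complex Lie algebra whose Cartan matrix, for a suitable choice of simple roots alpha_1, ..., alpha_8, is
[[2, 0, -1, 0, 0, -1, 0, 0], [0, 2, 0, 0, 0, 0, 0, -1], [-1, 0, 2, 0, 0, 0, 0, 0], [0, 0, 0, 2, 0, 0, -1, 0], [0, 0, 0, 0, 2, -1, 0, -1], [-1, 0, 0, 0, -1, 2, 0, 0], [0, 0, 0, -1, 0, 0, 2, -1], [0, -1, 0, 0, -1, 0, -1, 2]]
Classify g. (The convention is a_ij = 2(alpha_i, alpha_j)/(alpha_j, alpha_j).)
The matrix has rank 8 with 2's on the diagonal. Reading the off-diagonal entries as Dynkin edges (a single edge where a_ij = a_ji = -1; a double or triple edge where a_ij * a_ji = 2 or 3), the diagram is a chain of 7 nodes with one extra node attached to the third node from one end (E_8). One simple-root ordering that puts it in standard form is (alpha_4, alpha_2, alpha_7, alpha_8, alpha_5, alpha_6, alpha_1, alpha_3). So the algebra is type E_8.

E_8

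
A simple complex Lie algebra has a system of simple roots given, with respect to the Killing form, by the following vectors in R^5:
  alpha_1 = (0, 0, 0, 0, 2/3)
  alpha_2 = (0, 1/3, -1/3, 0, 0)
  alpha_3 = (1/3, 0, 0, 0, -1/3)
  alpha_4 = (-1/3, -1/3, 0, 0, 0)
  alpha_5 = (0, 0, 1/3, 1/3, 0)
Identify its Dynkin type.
C_5

Compute the Cartan integers a_ij = 2(alpha_i, alpha_j)/(alpha_j, alpha_j); the resulting 5x5 Cartan matrix is
[[2, 0, -2, 0, 0], [0, 2, 0, -1, -1], [-1, 0, 2, -1, 0], [0, -1, -1, 2, 0], [0, -1, 0, 0, 2]].
The roots have two lengths (squared-length ratio 2:1); the short ones are alpha_{2,3,4,5}. The associated Dynkin diagram is a chain of 5 nodes with a double edge at one end; the terminal node there is the unique long simple root (C_5), so the type is C_5 (the algebra sp(10)).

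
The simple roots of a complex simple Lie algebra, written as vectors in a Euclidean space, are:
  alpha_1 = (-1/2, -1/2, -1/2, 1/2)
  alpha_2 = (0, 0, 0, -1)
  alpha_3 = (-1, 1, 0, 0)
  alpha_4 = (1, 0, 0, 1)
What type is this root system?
F4

Compute the Cartan integers a_ij = 2(alpha_i, alpha_j)/(alpha_j, alpha_j); the resulting 4x4 Cartan matrix is
[[2, -1, 0, 0], [-1, 2, 0, -1], [0, 0, 2, -1], [0, -2, -1, 2]].
The roots have two lengths (squared-length ratio 2:1); the short ones are alpha_{1,2}. The associated Dynkin diagram is a chain of 4 nodes with a double edge between the middle two (F_4), so the type is F_4.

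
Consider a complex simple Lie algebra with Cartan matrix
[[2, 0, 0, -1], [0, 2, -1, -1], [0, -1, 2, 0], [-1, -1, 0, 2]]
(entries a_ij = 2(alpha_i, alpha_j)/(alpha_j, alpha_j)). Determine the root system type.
The matrix has rank 4 with 2's on the diagonal. Reading the off-diagonal entries as Dynkin edges (a single edge where a_ij = a_ji = -1; a double or triple edge where a_ij * a_ji = 2 or 3), the diagram is a chain of 4 nodes with single edges (A_4). One simple-root ordering that puts it in standard form is (alpha_3, alpha_2, alpha_4, alpha_1). So the algebra is type A_4, i.e. sl(5).

type A_4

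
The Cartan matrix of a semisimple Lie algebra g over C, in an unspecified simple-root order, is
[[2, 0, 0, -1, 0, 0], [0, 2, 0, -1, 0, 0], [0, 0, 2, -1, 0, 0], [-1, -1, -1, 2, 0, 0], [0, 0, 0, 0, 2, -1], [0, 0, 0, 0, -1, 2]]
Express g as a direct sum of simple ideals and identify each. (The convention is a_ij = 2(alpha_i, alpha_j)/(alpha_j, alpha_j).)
A_2 + D_4

The diagram associated to this matrix has two connected components: the simple roots {alpha_5, alpha_6} form a chain of 2 nodes with single edges (A_2), and {alpha_1, alpha_2, alpha_3, alpha_4} form a chain of 2 nodes with a fork of two nodes at one end (D_4). A semisimple Lie algebra decomposes uniquely as the direct sum of simple ideals, one per connected component of its Dynkin diagram, so g ≅ A_2 ⊕ D_4 (dimension 8 + 28 = 36).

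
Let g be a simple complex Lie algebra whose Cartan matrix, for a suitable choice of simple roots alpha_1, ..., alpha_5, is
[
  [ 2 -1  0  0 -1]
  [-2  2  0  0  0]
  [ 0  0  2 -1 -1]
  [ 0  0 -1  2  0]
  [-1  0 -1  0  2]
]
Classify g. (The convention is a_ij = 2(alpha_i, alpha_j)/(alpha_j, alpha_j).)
C_5 (sp(10))

The matrix has rank 5 with 2's on the diagonal. Reading the off-diagonal entries as Dynkin edges (a single edge where a_ij = a_ji = -1; a double or triple edge where a_ij * a_ji = 2 or 3), the diagram is a chain of 5 nodes with a double edge at one end; the terminal node there is the unique long simple root (C_5). One simple-root ordering that puts it in standard form is (alpha_4, alpha_3, alpha_5, alpha_1, alpha_2). So the algebra is type C_5, i.e. sp(10).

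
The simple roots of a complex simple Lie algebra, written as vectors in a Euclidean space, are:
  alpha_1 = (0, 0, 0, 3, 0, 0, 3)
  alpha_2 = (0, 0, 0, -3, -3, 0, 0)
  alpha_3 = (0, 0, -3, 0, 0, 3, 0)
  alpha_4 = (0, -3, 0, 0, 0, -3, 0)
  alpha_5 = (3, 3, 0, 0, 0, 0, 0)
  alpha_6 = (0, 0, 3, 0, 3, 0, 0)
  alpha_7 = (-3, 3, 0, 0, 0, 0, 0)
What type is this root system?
D_7 (so(14))

Compute the Cartan integers a_ij = 2(alpha_i, alpha_j)/(alpha_j, alpha_j); the resulting 7x7 Cartan matrix is
[[2, -1, 0, 0, 0, 0, 0], [-1, 2, 0, 0, 0, -1, 0], [0, 0, 2, -1, 0, -1, 0], [0, 0, -1, 2, -1, 0, -1], [0, 0, 0, -1, 2, 0, 0], [0, -1, -1, 0, 0, 2, 0], [0, 0, 0, -1, 0, 0, 2]].
All simple roots have the same length, so the diagram is simply laced. The associated Dynkin diagram is a chain of 5 nodes with a fork of two nodes at one end (D_7), so the type is D_7 (the algebra so(14)).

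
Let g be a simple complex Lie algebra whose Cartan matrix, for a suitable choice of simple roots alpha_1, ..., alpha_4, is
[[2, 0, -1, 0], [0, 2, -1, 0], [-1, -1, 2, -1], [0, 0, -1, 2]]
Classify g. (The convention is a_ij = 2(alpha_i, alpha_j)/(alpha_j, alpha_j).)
D_4

The matrix has rank 4 with 2's on the diagonal. Reading the off-diagonal entries as Dynkin edges (a single edge where a_ij = a_ji = -1; a double or triple edge where a_ij * a_ji = 2 or 3), the diagram is a chain of 2 nodes with a fork of two nodes at one end (D_4). One simple-root ordering that puts it in standard form is (alpha_1, alpha_3, alpha_2, alpha_4). So the algebra is type D_4, i.e. so(8).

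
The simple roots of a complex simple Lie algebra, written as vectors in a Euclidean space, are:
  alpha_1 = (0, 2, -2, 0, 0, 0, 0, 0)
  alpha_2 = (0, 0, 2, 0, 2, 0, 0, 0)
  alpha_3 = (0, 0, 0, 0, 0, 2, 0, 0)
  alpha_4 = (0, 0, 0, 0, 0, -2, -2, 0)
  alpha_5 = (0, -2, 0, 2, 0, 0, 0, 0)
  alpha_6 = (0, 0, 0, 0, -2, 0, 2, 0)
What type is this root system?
type B_6

Compute the Cartan integers a_ij = 2(alpha_i, alpha_j)/(alpha_j, alpha_j); the resulting 6x6 Cartan matrix is
[[2, -1, 0, 0, -1, 0], [-1, 2, 0, 0, 0, -1], [0, 0, 2, -1, 0, 0], [0, 0, -2, 2, 0, -1], [-1, 0, 0, 0, 2, 0], [0, -1, 0, -1, 0, 2]].
The roots have two lengths (squared-length ratio 2:1); the short ones are alpha_{3}. The associated Dynkin diagram is a chain of 6 nodes with a double edge at one end; the terminal node there is the unique short simple root (B_6), so the type is B_6 (the algebra so(13)).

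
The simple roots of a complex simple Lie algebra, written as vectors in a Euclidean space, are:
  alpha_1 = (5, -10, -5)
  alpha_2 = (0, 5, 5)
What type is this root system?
Compute the Cartan integers a_ij = 2(alpha_i, alpha_j)/(alpha_j, alpha_j); the resulting 2x2 Cartan matrix is
[[2, -3], [-1, 2]].
The roots have two lengths (squared-length ratio 3:1); the short ones are alpha_{2}. The associated Dynkin diagram is two nodes joined by a triple edge (G_2), so the type is G_2.

G_2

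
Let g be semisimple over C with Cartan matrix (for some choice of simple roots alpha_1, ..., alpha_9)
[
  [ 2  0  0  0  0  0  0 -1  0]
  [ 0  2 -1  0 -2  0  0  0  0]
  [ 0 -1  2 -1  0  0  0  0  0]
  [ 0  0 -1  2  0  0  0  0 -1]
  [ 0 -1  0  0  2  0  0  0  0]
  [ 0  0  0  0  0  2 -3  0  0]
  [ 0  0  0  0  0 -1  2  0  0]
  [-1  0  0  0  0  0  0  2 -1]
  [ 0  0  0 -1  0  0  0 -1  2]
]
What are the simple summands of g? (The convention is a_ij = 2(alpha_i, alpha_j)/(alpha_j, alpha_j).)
B_7 (so(15)) ⊕ G_2

The diagram associated to this matrix has two connected components: the simple roots {alpha_1, alpha_2, alpha_3, alpha_4, alpha_5, alpha_8, alpha_9} form a chain of 7 nodes with a double edge at one end; the terminal node there is the unique short simple root (B_7), and {alpha_6, alpha_7} form two nodes joined by a triple edge (G_2). A semisimple Lie algebra decomposes uniquely as the direct sum of simple ideals, one per connected component of its Dynkin diagram, so g ≅ B_7 ⊕ G_2 (dimension 105 + 14 = 119).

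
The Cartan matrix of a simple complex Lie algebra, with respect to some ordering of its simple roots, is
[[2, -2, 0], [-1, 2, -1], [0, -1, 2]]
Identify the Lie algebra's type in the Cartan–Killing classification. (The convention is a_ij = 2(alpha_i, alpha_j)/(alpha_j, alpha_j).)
The matrix has rank 3 with 2's on the diagonal. Reading the off-diagonal entries as Dynkin edges (a single edge where a_ij = a_ji = -1; a double or triple edge where a_ij * a_ji = 2 or 3), the diagram is a chain of 3 nodes with a double edge at one end; the terminal node there is the unique long simple root (C_3). One simple-root ordering that puts it in standard form is (alpha_3, alpha_2, alpha_1). So the algebra is type C_3, i.e. sp(6).

type C_3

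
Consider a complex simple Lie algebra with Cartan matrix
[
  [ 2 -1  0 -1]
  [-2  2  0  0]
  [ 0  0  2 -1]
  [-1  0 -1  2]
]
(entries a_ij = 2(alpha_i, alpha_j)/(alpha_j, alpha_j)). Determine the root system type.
C_4

The matrix has rank 4 with 2's on the diagonal. Reading the off-diagonal entries as Dynkin edges (a single edge where a_ij = a_ji = -1; a double or triple edge where a_ij * a_ji = 2 or 3), the diagram is a chain of 4 nodes with a double edge at one end; the terminal node there is the unique long simple root (C_4). One simple-root ordering that puts it in standard form is (alpha_3, alpha_4, alpha_1, alpha_2). So the algebra is type C_4, i.e. sp(8).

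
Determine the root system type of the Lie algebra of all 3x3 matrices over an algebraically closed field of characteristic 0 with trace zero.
This is sl(3), which has dimension 3^2 - 1 = 8 and rank 3 - 1 = 2 (a Cartan subalgebra is the diagonal traceless matrices). In the classification of classical Lie algebras, the special linear algebra sl(n+1) has type A_n; here n = 2, so the Dynkin diagram is a chain of 2 nodes with single edges (A_2). Hence the type is A_2.

type A_2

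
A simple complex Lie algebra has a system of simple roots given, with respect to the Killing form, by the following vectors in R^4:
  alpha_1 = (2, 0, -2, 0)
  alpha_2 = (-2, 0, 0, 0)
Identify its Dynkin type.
type B_2

Compute the Cartan integers a_ij = 2(alpha_i, alpha_j)/(alpha_j, alpha_j); the resulting 2x2 Cartan matrix is
[[2, -2], [-1, 2]].
The roots have two lengths (squared-length ratio 2:1); the short ones are alpha_{2}. The associated Dynkin diagram is a chain of 2 nodes with a double edge at one end; the terminal node there is the unique short simple root (B_2), so the type is B_2 (the algebra so(5)).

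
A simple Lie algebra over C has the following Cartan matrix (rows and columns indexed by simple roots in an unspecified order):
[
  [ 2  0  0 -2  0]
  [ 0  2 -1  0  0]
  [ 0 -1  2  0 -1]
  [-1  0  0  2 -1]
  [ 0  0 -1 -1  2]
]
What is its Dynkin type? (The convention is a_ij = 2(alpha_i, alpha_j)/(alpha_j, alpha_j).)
C5

The matrix has rank 5 with 2's on the diagonal. Reading the off-diagonal entries as Dynkin edges (a single edge where a_ij = a_ji = -1; a double or triple edge where a_ij * a_ji = 2 or 3), the diagram is a chain of 5 nodes with a double edge at one end; the terminal node there is the unique long simple root (C_5). One simple-root ordering that puts it in standard form is (alpha_2, alpha_3, alpha_5, alpha_4, alpha_1). So the algebra is type C_5, i.e. sp(10).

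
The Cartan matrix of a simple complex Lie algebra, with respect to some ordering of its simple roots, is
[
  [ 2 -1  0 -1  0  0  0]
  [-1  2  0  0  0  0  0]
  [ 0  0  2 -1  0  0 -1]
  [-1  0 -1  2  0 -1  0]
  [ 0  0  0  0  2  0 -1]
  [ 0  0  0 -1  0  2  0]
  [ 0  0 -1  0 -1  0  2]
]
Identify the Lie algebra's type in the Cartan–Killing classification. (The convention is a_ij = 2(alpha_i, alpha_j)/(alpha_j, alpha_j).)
E_7

The matrix has rank 7 with 2's on the diagonal. Reading the off-diagonal entries as Dynkin edges (a single edge where a_ij = a_ji = -1; a double or triple edge where a_ij * a_ji = 2 or 3), the diagram is a chain of 6 nodes with one extra node attached to the third node from one end (E_7). One simple-root ordering that puts it in standard form is (alpha_2, alpha_6, alpha_1, alpha_4, alpha_3, alpha_7, alpha_5). So the algebra is type E_7.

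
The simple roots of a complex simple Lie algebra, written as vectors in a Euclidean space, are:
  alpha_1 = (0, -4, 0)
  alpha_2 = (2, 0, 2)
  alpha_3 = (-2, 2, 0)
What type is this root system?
C3

Compute the Cartan integers a_ij = 2(alpha_i, alpha_j)/(alpha_j, alpha_j); the resulting 3x3 Cartan matrix is
[[2, 0, -2], [0, 2, -1], [-1, -1, 2]].
The roots have two lengths (squared-length ratio 2:1); the short ones are alpha_{2,3}. The associated Dynkin diagram is a chain of 3 nodes with a double edge at one end; the terminal node there is the unique long simple root (C_3), so the type is C_3 (the algebra sp(6)).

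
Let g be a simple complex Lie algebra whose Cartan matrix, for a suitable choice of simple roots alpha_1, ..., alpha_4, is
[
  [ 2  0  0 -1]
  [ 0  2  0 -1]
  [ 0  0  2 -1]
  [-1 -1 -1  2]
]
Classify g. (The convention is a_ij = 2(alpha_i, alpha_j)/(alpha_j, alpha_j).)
D4

The matrix has rank 4 with 2's on the diagonal. Reading the off-diagonal entries as Dynkin edges (a single edge where a_ij = a_ji = -1; a double or triple edge where a_ij * a_ji = 2 or 3), the diagram is a chain of 2 nodes with a fork of two nodes at one end (D_4). One simple-root ordering that puts it in standard form is (alpha_3, alpha_4, alpha_2, alpha_1). So the algebra is type D_4, i.e. so(8).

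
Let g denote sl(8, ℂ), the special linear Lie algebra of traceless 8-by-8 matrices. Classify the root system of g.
A_7 (sl(8))

This is sl(8), which has dimension 8^2 - 1 = 63 and rank 8 - 1 = 7 (a Cartan subalgebra is the diagonal traceless matrices). In the classification of classical Lie algebras, the special linear algebra sl(n+1) has type A_n; here n = 7, so the Dynkin diagram is a chain of 7 nodes with single edges (A_7). Hence the type is A_7.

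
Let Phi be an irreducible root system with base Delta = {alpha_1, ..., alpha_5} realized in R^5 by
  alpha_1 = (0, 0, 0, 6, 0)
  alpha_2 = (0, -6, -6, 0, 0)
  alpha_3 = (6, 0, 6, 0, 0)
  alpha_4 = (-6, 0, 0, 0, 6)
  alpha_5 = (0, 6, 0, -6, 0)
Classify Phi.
Compute the Cartan integers a_ij = 2(alpha_i, alpha_j)/(alpha_j, alpha_j); the resulting 5x5 Cartan matrix is
[[2, 0, 0, 0, -1], [0, 2, -1, 0, -1], [0, -1, 2, -1, 0], [0, 0, -1, 2, 0], [-2, -1, 0, 0, 2]].
The roots have two lengths (squared-length ratio 2:1); the short ones are alpha_{1}. The associated Dynkin diagram is a chain of 5 nodes with a double edge at one end; the terminal node there is the unique short simple root (B_5), so the type is B_5 (the algebra so(11)).

B5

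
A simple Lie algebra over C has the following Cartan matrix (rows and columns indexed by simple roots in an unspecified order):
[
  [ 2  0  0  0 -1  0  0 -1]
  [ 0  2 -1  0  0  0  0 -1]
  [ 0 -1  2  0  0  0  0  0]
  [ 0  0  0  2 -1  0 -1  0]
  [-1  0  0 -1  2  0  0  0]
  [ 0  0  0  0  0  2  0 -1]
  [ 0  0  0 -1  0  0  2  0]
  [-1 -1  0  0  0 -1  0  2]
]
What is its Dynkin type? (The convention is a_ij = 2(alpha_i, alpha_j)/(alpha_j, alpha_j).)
type E_8

The matrix has rank 8 with 2's on the diagonal. Reading the off-diagonal entries as Dynkin edges (a single edge where a_ij = a_ji = -1; a double or triple edge where a_ij * a_ji = 2 or 3), the diagram is a chain of 7 nodes with one extra node attached to the third node from one end (E_8). One simple-root ordering that puts it in standard form is (alpha_3, alpha_6, alpha_2, alpha_8, alpha_1, alpha_5, alpha_4, alpha_7). So the algebra is type E_8.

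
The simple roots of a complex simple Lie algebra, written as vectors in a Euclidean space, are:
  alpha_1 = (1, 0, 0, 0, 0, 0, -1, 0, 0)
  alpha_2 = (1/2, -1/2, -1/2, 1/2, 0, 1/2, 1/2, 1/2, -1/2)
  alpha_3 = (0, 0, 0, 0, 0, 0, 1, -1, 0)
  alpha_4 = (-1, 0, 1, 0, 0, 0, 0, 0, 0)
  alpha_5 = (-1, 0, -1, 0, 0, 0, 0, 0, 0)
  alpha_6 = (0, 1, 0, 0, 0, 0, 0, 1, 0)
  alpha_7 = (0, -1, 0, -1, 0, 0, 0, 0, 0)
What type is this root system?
E_7

Compute the Cartan integers a_ij = 2(alpha_i, alpha_j)/(alpha_j, alpha_j); the resulting 7x7 Cartan matrix is
[[2, 0, -1, -1, -1, 0, 0], [0, 2, 0, -1, 0, 0, 0], [-1, 0, 2, 0, 0, -1, 0], [-1, -1, 0, 2, 0, 0, 0], [-1, 0, 0, 0, 2, 0, 0], [0, 0, -1, 0, 0, 2, -1], [0, 0, 0, 0, 0, -1, 2]].
All simple roots have the same length, so the diagram is simply laced. The associated Dynkin diagram is a chain of 6 nodes with one extra node attached to the third node from one end (E_7), so the type is E_7.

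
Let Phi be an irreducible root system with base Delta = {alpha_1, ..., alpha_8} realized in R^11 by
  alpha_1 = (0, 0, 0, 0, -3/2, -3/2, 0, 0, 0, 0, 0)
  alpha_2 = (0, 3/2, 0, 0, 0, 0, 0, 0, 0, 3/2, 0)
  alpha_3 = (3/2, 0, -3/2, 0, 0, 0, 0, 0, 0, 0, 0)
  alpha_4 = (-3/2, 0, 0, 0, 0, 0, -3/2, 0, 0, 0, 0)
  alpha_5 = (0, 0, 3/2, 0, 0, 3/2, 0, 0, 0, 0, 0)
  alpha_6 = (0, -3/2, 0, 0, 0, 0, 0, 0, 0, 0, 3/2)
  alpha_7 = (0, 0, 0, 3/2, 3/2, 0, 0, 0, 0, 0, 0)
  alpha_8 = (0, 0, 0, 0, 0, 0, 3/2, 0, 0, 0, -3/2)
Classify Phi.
Compute the Cartan integers a_ij = 2(alpha_i, alpha_j)/(alpha_j, alpha_j); the resulting 8x8 Cartan matrix is
[[2, 0, 0, 0, -1, 0, -1, 0], [0, 2, 0, 0, 0, -1, 0, 0], [0, 0, 2, -1, -1, 0, 0, 0], [0, 0, -1, 2, 0, 0, 0, -1], [-1, 0, -1, 0, 2, 0, 0, 0], [0, -1, 0, 0, 0, 2, 0, -1], [-1, 0, 0, 0, 0, 0, 2, 0], [0, 0, 0, -1, 0, -1, 0, 2]].
All simple roots have the same length, so the diagram is simply laced. The associated Dynkin diagram is a chain of 8 nodes with single edges (A_8), so the type is A_8 (the algebra sl(9)).

A8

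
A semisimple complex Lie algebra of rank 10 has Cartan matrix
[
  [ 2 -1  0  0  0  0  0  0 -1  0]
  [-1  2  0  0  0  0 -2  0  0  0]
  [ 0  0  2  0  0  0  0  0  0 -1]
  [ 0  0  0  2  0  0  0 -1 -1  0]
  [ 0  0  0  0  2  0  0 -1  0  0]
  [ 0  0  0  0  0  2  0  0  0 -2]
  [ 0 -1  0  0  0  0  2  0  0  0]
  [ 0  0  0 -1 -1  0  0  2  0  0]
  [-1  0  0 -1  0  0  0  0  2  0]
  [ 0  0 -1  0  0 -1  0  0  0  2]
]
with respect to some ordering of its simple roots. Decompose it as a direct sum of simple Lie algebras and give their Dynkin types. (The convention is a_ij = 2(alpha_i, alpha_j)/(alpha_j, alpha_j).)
The diagram associated to this matrix has two connected components: the simple roots {alpha_1, alpha_2, alpha_4, alpha_5, alpha_7, alpha_8, alpha_9} form a chain of 7 nodes with a double edge at one end; the terminal node there is the unique short simple root (B_7), and {alpha_3, alpha_6, alpha_10} form a chain of 3 nodes with a double edge at one end; the terminal node there is the unique long simple root (C_3). A semisimple Lie algebra decomposes uniquely as the direct sum of simple ideals, one per connected component of its Dynkin diagram, so g ≅ B_7 ⊕ C_3 (dimension 105 + 21 = 126).

B7 ⊕ C3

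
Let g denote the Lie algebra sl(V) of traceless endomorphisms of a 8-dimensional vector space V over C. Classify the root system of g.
A_7

This is sl(8), which has dimension 8^2 - 1 = 63 and rank 8 - 1 = 7 (a Cartan subalgebra is the diagonal traceless matrices). In the classification of classical Lie algebras, the special linear algebra sl(n+1) has type A_n; here n = 7, so the Dynkin diagram is a chain of 7 nodes with single edges (A_7). Hence the type is A_7.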